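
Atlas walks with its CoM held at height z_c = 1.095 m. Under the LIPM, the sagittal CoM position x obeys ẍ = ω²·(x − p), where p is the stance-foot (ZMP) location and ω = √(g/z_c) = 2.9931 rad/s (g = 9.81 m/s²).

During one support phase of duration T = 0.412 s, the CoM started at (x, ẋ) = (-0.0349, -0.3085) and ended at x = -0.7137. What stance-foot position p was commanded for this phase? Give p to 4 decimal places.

ωT = 2.9931·0.412 = 1.233157; cosh(ωT) = 1.861710, sinh(ωT) = 1.570338
x(T) = p + (x₀−p)·cosh(ωT) + (ẋ₀/ω)·sinh(ωT) ⇒ p·(1 − cosh) = x(T) − x₀·cosh − (ẋ₀/ω)·sinh
numerator   = -0.7137 − (-0.0349)·1.861710 − (-0.3085/2.9931)·1.570338 = -0.486871
denominator = 1 − 1.861710 = -0.861710
p = -0.486871 / -0.861710 = 0.5650

p = 0.5650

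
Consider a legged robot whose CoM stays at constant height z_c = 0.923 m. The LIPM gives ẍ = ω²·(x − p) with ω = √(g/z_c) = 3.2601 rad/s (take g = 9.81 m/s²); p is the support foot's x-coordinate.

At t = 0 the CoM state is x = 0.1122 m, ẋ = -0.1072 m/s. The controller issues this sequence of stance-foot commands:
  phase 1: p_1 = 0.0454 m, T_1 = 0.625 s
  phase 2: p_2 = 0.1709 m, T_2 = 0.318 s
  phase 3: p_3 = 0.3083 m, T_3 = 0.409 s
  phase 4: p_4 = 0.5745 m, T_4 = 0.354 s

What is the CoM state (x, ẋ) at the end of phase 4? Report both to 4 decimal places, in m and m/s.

phase 1: p=0.0454, T=0.625, ωT=2.037562, cosh=3.901116, sinh=3.770770; start (x,ẋ)=(0.112200, -0.107200) → end (x,ẋ)=(0.182002, 0.402979)
phase 2: p=0.1709, T=0.318, ωT=1.036712, cosh=1.587274, sinh=1.232655; start (x,ẋ)=(0.182002, 0.402979) → end (x,ẋ)=(0.340890, 0.684254)
phase 3: p=0.3083, T=0.409, ωT=1.333381, cosh=2.028716, sinh=1.765132; start (x,ẋ)=(0.340890, 0.684254) → end (x,ẋ)=(0.744895, 1.575698)
phase 4: p=0.5745, T=0.354, ωT=1.154075, cosh=1.743220, sinh=1.427871; start (x,ẋ)=(0.744895, 1.575698) → end (x,ẋ)=(1.561666, 3.539977)

x = 1.5617, ẋ = 3.5400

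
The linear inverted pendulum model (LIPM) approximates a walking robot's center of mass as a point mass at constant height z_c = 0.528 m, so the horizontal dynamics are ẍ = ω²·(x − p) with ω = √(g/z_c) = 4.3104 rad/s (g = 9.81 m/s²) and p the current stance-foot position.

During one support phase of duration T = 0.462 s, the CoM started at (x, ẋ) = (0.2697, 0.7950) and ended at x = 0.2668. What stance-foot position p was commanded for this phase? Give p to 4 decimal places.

p = 0.5135

ωT = 4.3104·0.462 = 1.991405; cosh(ωT) = 3.731161, sinh(ωT) = 3.594657
x(T) = p + (x₀−p)·cosh(ωT) + (ẋ₀/ω)·sinh(ωT) ⇒ p·(1 − cosh) = x(T) − x₀·cosh − (ẋ₀/ω)·sinh
numerator   = 0.2668 − (0.2697)·3.731161 − (0.7950/4.3104)·3.594657 = -1.402484
denominator = 1 − 3.731161 = -2.731161
p = -1.402484 / -2.731161 = 0.5135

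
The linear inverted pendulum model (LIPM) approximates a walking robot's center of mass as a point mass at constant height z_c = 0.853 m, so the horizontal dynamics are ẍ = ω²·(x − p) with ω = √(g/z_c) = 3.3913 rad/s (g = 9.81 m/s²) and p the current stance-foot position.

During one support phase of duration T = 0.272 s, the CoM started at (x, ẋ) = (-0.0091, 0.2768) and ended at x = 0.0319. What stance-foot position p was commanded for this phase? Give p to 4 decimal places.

p = 0.0904

ωT = 3.3913·0.272 = 0.922434; cosh(ωT) = 1.456477, sinh(ωT) = 1.058927
x(T) = p + (x₀−p)·cosh(ωT) + (ẋ₀/ω)·sinh(ωT) ⇒ p·(1 − cosh) = x(T) − x₀·cosh − (ẋ₀/ω)·sinh
numerator   = 0.0319 − (-0.0091)·1.456477 − (0.2768/3.3913)·1.058927 = -0.041276
denominator = 1 − 1.456477 = -0.456477
p = -0.041276 / -0.456477 = 0.0904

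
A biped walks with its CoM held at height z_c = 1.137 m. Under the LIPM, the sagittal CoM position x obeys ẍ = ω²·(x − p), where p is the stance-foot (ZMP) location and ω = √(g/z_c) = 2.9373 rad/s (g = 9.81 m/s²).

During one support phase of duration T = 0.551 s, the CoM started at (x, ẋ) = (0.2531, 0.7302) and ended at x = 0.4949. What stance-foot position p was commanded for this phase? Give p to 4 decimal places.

p = 0.4755

ωT = 2.9373·0.551 = 1.618452; cosh(ωT) = 2.621740, sinh(ωT) = 2.423535
x(T) = p + (x₀−p)·cosh(ωT) + (ẋ₀/ω)·sinh(ωT) ⇒ p·(1 − cosh) = x(T) − x₀·cosh − (ẋ₀/ω)·sinh
numerator   = 0.4949 − (0.2531)·2.621740 − (0.7302/2.9373)·2.423535 = -0.771143
denominator = 1 − 2.621740 = -1.621740
p = -0.771143 / -1.621740 = 0.4755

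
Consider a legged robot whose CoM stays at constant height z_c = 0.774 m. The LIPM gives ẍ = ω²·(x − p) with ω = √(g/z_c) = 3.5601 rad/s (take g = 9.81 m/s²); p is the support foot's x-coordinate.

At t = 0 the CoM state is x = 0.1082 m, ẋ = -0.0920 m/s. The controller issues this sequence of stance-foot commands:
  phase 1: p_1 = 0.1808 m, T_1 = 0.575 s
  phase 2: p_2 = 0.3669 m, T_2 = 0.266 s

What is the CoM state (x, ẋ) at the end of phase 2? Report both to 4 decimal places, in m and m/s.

x = -0.8930, ẋ = -4.2200

phase 1: p=0.1808, T=0.575, ωT=2.047057, cosh=3.937096, sinh=3.807982; start (x,ẋ)=(0.108200, -0.092000) → end (x,ẋ)=(-0.203439, -1.346436)
phase 2: p=0.3669, T=0.266, ωT=0.946987, cosh=1.482919, sinh=1.095011; start (x,ẋ)=(-0.203439, -1.346436) → end (x,ẋ)=(-0.893001, -4.220035)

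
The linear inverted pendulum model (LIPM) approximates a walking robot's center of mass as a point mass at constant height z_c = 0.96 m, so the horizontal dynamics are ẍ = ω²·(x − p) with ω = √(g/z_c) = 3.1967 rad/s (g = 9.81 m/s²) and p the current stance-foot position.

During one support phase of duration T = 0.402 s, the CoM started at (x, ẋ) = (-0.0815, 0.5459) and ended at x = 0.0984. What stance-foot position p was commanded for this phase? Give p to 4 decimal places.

p = 0.0297

ωT = 3.1967·0.402 = 1.285073; cosh(ωT) = 1.945782, sinh(ωT) = 1.669152
x(T) = p + (x₀−p)·cosh(ωT) + (ẋ₀/ω)·sinh(ωT) ⇒ p·(1 − cosh) = x(T) − x₀·cosh − (ẋ₀/ω)·sinh
numerator   = 0.0984 − (-0.0815)·1.945782 − (0.5459/3.1967)·1.669152 = -0.028060
denominator = 1 − 1.945782 = -0.945782
p = -0.028060 / -0.945782 = 0.0297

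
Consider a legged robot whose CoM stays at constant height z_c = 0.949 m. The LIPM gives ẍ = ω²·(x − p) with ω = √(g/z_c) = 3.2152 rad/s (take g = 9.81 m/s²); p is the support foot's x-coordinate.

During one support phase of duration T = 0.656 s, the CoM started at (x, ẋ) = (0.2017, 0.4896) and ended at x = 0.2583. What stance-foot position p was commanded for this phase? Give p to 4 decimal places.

p = 0.3782

ωT = 3.2152·0.656 = 2.109171; cosh(ωT) = 4.181373, sinh(ωT) = 4.060035
x(T) = p + (x₀−p)·cosh(ωT) + (ẋ₀/ω)·sinh(ωT) ⇒ p·(1 − cosh) = x(T) − x₀·cosh − (ẋ₀/ω)·sinh
numerator   = 0.2583 − (0.2017)·4.181373 − (0.4896/3.2152)·4.060035 = -1.203332
denominator = 1 − 4.181373 = -3.181373
p = -1.203332 / -3.181373 = 0.3782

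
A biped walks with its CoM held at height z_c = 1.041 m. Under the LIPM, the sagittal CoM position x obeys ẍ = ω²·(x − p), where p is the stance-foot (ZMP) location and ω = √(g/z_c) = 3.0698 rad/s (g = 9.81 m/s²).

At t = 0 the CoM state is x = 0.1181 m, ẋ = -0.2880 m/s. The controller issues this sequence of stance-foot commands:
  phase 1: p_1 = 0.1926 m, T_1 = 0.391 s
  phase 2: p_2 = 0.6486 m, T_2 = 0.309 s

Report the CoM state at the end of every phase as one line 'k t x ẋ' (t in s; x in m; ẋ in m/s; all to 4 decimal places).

1 0.3910 -0.0840 -0.8669
2 0.7000 -0.7489 -3.7549

phase 1: p=0.1926, T=0.391, ωT=1.200292, cosh=1.811096, sinh=1.509990; start (x,ẋ)=(0.118100, -0.288000) → end (x,ẋ)=(-0.083990, -0.866930)
phase 2: p=0.6486, T=0.309, ωT=0.948568, cosh=1.484653, sinh=1.097357; start (x,ẋ)=(-0.083990, -0.866930) → end (x,ẋ)=(-0.748942, -3.754942)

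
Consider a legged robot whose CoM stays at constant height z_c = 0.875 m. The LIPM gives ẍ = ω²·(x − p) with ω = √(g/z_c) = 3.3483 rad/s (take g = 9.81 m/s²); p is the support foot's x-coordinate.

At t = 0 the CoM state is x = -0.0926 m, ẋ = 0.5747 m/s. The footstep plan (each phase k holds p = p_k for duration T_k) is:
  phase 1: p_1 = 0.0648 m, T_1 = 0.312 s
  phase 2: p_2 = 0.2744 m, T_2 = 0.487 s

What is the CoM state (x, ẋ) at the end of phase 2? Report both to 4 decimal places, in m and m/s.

phase 1: p=0.0648, T=0.312, ωT=1.044670, cosh=1.597134, sinh=1.245326; start (x,ẋ)=(-0.092600, 0.574700) → end (x,ẋ)=(0.027158, 0.261558)
phase 2: p=0.2744, T=0.487, ωT=1.630622, cosh=2.651429, sinh=2.455622; start (x,ẋ)=(0.027158, 0.261558) → end (x,ẋ)=(-0.189320, -1.339359)

x = -0.1893, ẋ = -1.3394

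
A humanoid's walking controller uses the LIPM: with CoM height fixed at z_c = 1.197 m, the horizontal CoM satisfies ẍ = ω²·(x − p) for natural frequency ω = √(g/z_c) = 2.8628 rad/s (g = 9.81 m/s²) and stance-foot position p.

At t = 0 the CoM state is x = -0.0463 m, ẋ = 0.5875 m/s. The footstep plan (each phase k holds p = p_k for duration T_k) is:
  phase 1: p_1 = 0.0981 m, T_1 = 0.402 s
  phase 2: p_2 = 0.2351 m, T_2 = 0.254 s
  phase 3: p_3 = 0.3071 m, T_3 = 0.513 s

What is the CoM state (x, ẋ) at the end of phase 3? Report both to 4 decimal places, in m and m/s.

phase 1: p=0.0981, T=0.402, ωT=1.150846, cosh=1.738617, sinh=1.422248; start (x,ẋ)=(-0.046300, 0.587500) → end (x,ẋ)=(0.138916, 0.433497)
phase 2: p=0.2351, T=0.254, ωT=0.727151, cosh=1.276231, sinh=0.792947; start (x,ẋ)=(0.138916, 0.433497) → end (x,ẋ)=(0.232418, 0.334898)
phase 3: p=0.3071, T=0.513, ωT=1.468616, cosh=2.286733, sinh=2.056489; start (x,ẋ)=(0.232418, 0.334898) → end (x,ẋ)=(0.376895, 0.326145)

x = 0.3769, ẋ = 0.3261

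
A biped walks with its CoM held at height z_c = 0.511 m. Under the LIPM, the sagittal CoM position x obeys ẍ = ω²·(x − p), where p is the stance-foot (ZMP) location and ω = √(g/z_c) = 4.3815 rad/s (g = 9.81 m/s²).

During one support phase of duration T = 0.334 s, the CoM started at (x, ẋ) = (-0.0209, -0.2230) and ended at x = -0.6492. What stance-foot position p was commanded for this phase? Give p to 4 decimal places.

ωT = 4.3815·0.334 = 1.463421; cosh(ωT) = 2.276079, sinh(ωT) = 2.044636
x(T) = p + (x₀−p)·cosh(ωT) + (ẋ₀/ω)·sinh(ωT) ⇒ p·(1 − cosh) = x(T) − x₀·cosh − (ẋ₀/ω)·sinh
numerator   = -0.6492 − (-0.0209)·2.276079 − (-0.2230/4.3815)·2.044636 = -0.497567
denominator = 1 − 2.276079 = -1.276079
p = -0.497567 / -1.276079 = 0.3899

p = 0.3899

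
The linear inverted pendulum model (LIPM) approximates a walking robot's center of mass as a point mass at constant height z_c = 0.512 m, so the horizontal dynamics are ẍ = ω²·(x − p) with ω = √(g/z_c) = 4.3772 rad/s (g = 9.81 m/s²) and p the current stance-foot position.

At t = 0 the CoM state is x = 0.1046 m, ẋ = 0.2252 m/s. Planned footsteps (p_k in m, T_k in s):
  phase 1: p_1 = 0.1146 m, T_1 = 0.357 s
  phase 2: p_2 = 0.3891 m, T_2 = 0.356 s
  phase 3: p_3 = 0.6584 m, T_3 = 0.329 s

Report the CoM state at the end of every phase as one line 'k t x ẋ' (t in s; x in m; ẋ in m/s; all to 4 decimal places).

phase 1: p=0.1146, T=0.357, ωT=1.562660, cosh=2.490538, sinh=2.280960; start (x,ẋ)=(0.104600, 0.225200) → end (x,ẋ)=(0.207046, 0.461027)
phase 2: p=0.3891, T=0.356, ωT=1.558283, cosh=2.480578, sinh=2.270081; start (x,ẋ)=(0.207046, 0.461027) → end (x,ẋ)=(0.176597, -0.665380)
phase 3: p=0.6584, T=0.329, ωT=1.440099, cosh=2.229009, sinh=1.992104; start (x,ẋ)=(0.176597, -0.665380) → end (x,ẋ)=(-0.718363, -5.684379)

1 0.3570 0.2070 0.4610
2 0.7130 0.1766 -0.6654
3 1.0420 -0.7184 -5.6844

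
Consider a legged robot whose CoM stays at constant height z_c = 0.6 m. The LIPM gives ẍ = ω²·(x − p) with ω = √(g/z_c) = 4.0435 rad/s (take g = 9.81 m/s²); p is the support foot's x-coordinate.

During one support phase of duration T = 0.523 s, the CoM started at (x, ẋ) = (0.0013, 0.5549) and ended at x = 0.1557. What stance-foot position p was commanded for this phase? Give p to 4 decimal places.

p = 0.1280

ωT = 4.0435·0.523 = 2.114750; cosh(ωT) = 4.204091, sinh(ωT) = 4.083427
x(T) = p + (x₀−p)·cosh(ωT) + (ẋ₀/ω)·sinh(ωT) ⇒ p·(1 − cosh) = x(T) − x₀·cosh − (ẋ₀/ω)·sinh
numerator   = 0.1557 − (0.0013)·4.204091 − (0.5549/4.0435)·4.083427 = -0.410145
denominator = 1 − 4.204091 = -3.204091
p = -0.410145 / -3.204091 = 0.1280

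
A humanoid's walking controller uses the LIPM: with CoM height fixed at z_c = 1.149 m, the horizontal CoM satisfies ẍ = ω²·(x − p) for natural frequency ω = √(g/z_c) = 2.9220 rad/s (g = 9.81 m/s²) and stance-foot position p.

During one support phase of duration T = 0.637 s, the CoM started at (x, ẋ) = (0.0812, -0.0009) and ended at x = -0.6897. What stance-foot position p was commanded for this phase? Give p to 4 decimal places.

p = 0.4169

ωT = 2.9220·0.637 = 1.861314; cosh(ωT) = 3.293826, sinh(ωT) = 3.138357
x(T) = p + (x₀−p)·cosh(ωT) + (ẋ₀/ω)·sinh(ωT) ⇒ p·(1 − cosh) = x(T) − x₀·cosh − (ẋ₀/ω)·sinh
numerator   = -0.6897 − (0.0812)·3.293826 − (-0.0009/2.9220)·3.138357 = -0.956192
denominator = 1 − 3.293826 = -2.293826
p = -0.956192 / -2.293826 = 0.4169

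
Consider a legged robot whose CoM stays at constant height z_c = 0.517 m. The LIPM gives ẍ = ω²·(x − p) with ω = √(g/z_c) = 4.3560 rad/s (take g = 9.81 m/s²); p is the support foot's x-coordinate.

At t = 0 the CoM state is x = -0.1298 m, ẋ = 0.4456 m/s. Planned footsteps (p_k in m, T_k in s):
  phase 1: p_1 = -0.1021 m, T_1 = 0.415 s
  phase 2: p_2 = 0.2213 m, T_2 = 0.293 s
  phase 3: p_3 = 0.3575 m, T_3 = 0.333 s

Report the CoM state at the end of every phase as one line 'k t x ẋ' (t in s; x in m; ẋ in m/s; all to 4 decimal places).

1 0.4150 0.1146 1.0370
2 0.7080 0.4086 1.2349
3 1.0410 1.0439 3.2271

phase 1: p=-0.1021, T=0.415, ωT=1.807740, cosh=3.130339, sinh=2.966315; start (x,ẋ)=(-0.129800, 0.445600) → end (x,ẋ)=(0.114631, 1.036960)
phase 2: p=0.2213, T=0.293, ωT=1.276308, cosh=1.931226, sinh=1.652160; start (x,ẋ)=(0.114631, 1.036960) → end (x,ẋ)=(0.408600, 1.234926)
phase 3: p=0.3575, T=0.333, ωT=1.450548, cosh=2.249947, sinh=2.015505; start (x,ẋ)=(0.408600, 1.234926) → end (x,ẋ)=(1.043867, 3.227149)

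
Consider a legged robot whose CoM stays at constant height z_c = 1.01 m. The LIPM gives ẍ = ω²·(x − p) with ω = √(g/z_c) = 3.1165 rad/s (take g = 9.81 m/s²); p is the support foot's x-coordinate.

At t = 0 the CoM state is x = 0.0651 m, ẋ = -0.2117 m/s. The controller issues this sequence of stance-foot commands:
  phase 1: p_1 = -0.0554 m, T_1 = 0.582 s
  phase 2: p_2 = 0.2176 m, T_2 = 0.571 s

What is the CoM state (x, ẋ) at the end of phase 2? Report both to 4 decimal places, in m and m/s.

phase 1: p=-0.0554, T=0.582, ωT=1.813803, cosh=3.148381, sinh=2.985348; start (x,ẋ)=(0.065100, -0.211700) → end (x,ẋ)=(0.121189, 0.454600)
phase 2: p=0.2176, T=0.571, ωT=1.779521, cosh=3.047869, sinh=2.879150; start (x,ẋ)=(0.121189, 0.454600) → end (x,ẋ)=(0.343730, 0.520478)

x = 0.3437, ẋ = 0.5205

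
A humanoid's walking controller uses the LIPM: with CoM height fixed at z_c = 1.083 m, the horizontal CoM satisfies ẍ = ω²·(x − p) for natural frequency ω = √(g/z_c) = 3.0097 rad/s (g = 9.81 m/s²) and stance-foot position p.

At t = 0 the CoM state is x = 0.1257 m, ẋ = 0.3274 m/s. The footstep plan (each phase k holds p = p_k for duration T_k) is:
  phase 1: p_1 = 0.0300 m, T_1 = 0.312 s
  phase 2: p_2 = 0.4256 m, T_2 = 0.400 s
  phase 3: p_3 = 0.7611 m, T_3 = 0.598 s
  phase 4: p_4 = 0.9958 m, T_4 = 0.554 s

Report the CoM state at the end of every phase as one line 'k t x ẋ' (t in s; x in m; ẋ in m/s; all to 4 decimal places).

phase 1: p=0.0300, T=0.312, ωT=0.939026, cosh=1.474249, sinh=1.083241; start (x,ẋ)=(0.125700, 0.327400) → end (x,ẋ)=(0.288922, 0.794673)
phase 2: p=0.4256, T=0.400, ωT=1.203880, cosh=1.816526, sinh=1.516498; start (x,ẋ)=(0.288922, 0.794673) → end (x,ẋ)=(0.577734, 0.819720)
phase 3: p=0.7611, T=0.598, ωT=1.799801, cosh=3.106887, sinh=2.941555; start (x,ẋ)=(0.577734, 0.819720) → end (x,ẋ)=(0.992561, 0.923398)
phase 4: p=0.9958, T=0.554, ωT=1.667374, cosh=2.743489, sinh=2.554747; start (x,ẋ)=(0.992561, 0.923398) → end (x,ẋ)=(1.770730, 2.508431)

1 0.3120 0.2889 0.7947
2 0.7120 0.5777 0.8197
3 1.3100 0.9926 0.9234
4 1.8640 1.7707 2.5084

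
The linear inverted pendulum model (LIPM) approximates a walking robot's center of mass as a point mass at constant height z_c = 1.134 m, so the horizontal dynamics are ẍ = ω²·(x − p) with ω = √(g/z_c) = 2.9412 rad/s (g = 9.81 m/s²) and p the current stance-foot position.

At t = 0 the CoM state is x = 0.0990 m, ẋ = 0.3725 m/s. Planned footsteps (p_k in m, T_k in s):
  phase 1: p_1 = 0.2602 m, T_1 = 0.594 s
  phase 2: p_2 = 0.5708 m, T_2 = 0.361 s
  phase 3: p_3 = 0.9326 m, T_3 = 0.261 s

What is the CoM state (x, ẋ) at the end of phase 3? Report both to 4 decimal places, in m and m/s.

x = -1.1552, ẋ = -5.4766

phase 1: p=0.2602, T=0.594, ωT=1.747073, cosh=2.956033, sinh=2.781750; start (x,ẋ)=(0.099000, 0.372500) → end (x,ẋ)=(0.135993, -0.217765)
phase 2: p=0.5708, T=0.361, ωT=1.061773, cosh=1.618668, sinh=1.272826; start (x,ẋ)=(0.135993, -0.217765) → end (x,ẋ)=(-0.227247, -1.980247)
phase 3: p=0.9326, T=0.261, ωT=0.767653, cosh=1.309402, sinh=0.845301; start (x,ẋ)=(-0.227247, -1.980247) → end (x,ẋ)=(-1.155230, -5.476552)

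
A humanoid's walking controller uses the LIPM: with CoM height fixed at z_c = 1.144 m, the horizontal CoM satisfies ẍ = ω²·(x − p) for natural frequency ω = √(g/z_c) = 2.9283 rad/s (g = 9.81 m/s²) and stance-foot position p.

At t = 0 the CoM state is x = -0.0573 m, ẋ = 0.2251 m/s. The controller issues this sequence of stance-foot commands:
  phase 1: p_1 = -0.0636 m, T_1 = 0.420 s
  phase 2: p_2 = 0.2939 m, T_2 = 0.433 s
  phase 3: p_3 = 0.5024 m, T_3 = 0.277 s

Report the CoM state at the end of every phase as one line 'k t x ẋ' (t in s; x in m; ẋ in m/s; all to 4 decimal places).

1 0.4200 0.0683 0.4468
2 0.8530 0.1110 -0.2240
3 1.1300 -0.0940 -1.3367

phase 1: p=-0.0636, T=0.420, ωT=1.229886, cosh=1.856583, sinh=1.564257; start (x,ẋ)=(-0.057300, 0.225100) → end (x,ẋ)=(0.068342, 0.446775)
phase 2: p=0.2939, T=0.433, ωT=1.267954, cosh=1.917490, sinh=1.636084; start (x,ẋ)=(0.068342, 0.446775) → end (x,ẋ)=(0.111014, -0.223951)
phase 3: p=0.5024, T=0.277, ωT=0.811139, cosh=1.347411, sinh=0.903059; start (x,ẋ)=(0.111014, -0.223951) → end (x,ẋ)=(-0.094022, -1.336747)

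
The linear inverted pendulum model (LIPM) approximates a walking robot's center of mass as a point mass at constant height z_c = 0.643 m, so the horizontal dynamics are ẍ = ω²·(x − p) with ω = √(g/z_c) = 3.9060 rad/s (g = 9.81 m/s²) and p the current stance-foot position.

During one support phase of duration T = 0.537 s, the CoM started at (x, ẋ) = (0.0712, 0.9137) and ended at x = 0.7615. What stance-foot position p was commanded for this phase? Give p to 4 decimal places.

p = 0.1504

ωT = 3.9060·0.537 = 2.097522; cosh(ωT) = 4.134360, sinh(ωT) = 4.011599
x(T) = p + (x₀−p)·cosh(ωT) + (ẋ₀/ω)·sinh(ωT) ⇒ p·(1 − cosh) = x(T) − x₀·cosh − (ẋ₀/ω)·sinh
numerator   = 0.7615 − (0.0712)·4.134360 − (0.9137/3.9060)·4.011599 = -0.471268
denominator = 1 − 4.134360 = -3.134360
p = -0.471268 / -3.134360 = 0.1504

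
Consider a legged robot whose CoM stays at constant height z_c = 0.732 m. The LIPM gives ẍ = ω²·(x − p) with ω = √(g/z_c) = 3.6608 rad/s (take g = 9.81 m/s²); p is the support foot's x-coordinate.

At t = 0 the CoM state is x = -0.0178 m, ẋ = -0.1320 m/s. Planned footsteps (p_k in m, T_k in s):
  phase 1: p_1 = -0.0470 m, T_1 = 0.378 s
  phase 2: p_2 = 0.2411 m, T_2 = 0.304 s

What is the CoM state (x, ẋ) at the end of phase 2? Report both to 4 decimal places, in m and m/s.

phase 1: p=-0.0470, T=0.378, ωT=1.383782, cosh=2.120297, sinh=1.869668; start (x,ẋ)=(-0.017800, -0.132000) → end (x,ẋ)=(-0.052503, -0.080020)
phase 2: p=0.2411, T=0.304, ωT=1.112883, cosh=1.685865, sinh=1.357255; start (x,ẋ)=(-0.052503, -0.080020) → end (x,ẋ)=(-0.283543, -1.593712)

x = -0.2835, ẋ = -1.5937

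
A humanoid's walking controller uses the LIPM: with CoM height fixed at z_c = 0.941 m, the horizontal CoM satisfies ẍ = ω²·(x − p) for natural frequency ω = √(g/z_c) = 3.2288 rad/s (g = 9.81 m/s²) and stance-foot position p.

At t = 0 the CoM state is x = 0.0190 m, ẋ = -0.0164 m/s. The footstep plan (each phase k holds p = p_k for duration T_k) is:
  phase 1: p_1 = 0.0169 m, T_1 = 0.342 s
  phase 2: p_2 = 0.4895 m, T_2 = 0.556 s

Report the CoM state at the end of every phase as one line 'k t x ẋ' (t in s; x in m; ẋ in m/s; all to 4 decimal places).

1 0.3420 0.0136 -0.0184
2 0.8980 -0.9993 -4.5549

phase 1: p=0.0169, T=0.342, ωT=1.104250, cosh=1.674210, sinh=1.342750; start (x,ẋ)=(0.019000, -0.016400) → end (x,ẋ)=(0.013596, -0.018353)
phase 2: p=0.4895, T=0.556, ωT=1.795213, cosh=3.093424, sinh=2.927332; start (x,ẋ)=(0.013596, -0.018353) → end (x,ẋ)=(-0.999313, -4.554910)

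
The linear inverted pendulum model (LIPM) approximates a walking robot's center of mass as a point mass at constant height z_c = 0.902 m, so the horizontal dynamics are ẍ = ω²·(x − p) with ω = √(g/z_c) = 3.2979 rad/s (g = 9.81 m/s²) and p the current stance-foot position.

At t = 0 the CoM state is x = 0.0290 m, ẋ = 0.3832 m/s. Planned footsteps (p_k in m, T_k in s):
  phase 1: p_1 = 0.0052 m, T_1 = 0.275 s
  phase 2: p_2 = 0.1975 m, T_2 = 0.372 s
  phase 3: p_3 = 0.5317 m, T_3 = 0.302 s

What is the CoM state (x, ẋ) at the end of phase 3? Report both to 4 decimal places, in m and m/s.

x = 0.7180, ẋ = 1.1037

phase 1: p=0.0052, T=0.275, ωT=0.906923, cosh=1.440227, sinh=1.036462; start (x,ẋ)=(0.029000, 0.383200) → end (x,ẋ)=(0.159909, 0.633247)
phase 2: p=0.1975, T=0.372, ωT=1.226819, cosh=1.851794, sinh=1.558570; start (x,ẋ)=(0.159909, 0.633247) → end (x,ẋ)=(0.427159, 0.979426)
phase 3: p=0.5317, T=0.302, ωT=0.995966, cosh=1.538352, sinh=1.168986; start (x,ẋ)=(0.427159, 0.979426) → end (x,ẋ)=(0.718050, 1.103674)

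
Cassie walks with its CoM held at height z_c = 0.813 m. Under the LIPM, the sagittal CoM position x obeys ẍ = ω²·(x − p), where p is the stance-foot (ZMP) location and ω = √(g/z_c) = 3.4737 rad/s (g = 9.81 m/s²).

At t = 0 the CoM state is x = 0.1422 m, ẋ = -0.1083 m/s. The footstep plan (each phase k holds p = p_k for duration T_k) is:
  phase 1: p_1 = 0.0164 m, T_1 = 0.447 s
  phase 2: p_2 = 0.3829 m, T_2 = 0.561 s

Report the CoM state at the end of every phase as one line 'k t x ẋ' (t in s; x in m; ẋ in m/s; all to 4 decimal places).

phase 1: p=0.0164, T=0.447, ωT=1.552744, cosh=2.468041, sinh=2.256375; start (x,ẋ)=(0.142200, -0.108300) → end (x,ẋ)=(0.256532, 0.718728)
phase 2: p=0.3829, T=0.561, ωT=1.948746, cosh=3.581165, sinh=3.438712; start (x,ẋ)=(0.256532, 0.718728) → end (x,ẋ)=(0.641845, 1.064413)

1 0.4470 0.2565 0.7187
2 1.0080 0.6418 1.0644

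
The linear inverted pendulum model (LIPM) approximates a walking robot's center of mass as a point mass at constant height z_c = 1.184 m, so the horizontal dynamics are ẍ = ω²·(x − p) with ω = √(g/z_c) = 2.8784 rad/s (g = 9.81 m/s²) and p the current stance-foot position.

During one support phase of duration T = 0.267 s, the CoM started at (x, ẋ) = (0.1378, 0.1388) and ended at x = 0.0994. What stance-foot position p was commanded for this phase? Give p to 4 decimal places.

p = 0.3932

ωT = 2.8784·0.267 = 0.768533; cosh(ωT) = 1.310146, sinh(ωT) = 0.846453
x(T) = p + (x₀−p)·cosh(ωT) + (ẋ₀/ω)·sinh(ωT) ⇒ p·(1 − cosh) = x(T) − x₀·cosh − (ẋ₀/ω)·sinh
numerator   = 0.0994 − (0.1378)·1.310146 − (0.1388/2.8784)·0.846453 = -0.121955
denominator = 1 − 1.310146 = -0.310146
p = -0.121955 / -0.310146 = 0.3932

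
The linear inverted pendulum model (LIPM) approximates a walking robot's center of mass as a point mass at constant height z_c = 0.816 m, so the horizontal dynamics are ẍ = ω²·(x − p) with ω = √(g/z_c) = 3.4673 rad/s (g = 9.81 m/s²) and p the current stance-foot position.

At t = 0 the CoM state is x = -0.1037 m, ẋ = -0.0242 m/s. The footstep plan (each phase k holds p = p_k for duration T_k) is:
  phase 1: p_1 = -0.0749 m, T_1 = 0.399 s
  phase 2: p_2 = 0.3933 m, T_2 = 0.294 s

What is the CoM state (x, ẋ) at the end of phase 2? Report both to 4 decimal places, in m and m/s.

x = -0.5387, ẋ = -2.6390

phase 1: p=-0.0749, T=0.399, ωT=1.383453, cosh=2.119680, sinh=1.868969; start (x,ẋ)=(-0.103700, -0.024200) → end (x,ẋ)=(-0.148991, -0.237928)
phase 2: p=0.3933, T=0.294, ωT=1.019386, cosh=1.566155, sinh=1.205338; start (x,ẋ)=(-0.148991, -0.237928) → end (x,ẋ)=(-0.538723, -2.639014)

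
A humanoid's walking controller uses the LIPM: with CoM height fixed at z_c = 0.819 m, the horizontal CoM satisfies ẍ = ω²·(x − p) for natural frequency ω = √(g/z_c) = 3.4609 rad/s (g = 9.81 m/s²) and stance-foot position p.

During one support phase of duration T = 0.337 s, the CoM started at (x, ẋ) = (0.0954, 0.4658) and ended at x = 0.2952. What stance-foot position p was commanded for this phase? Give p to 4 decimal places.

ωT = 3.4609·0.337 = 1.166323; cosh(ωT) = 1.760839, sinh(ωT) = 1.449329
x(T) = p + (x₀−p)·cosh(ωT) + (ẋ₀/ω)·sinh(ωT) ⇒ p·(1 − cosh) = x(T) − x₀·cosh − (ẋ₀/ω)·sinh
numerator   = 0.2952 − (0.0954)·1.760839 − (0.4658/3.4609)·1.449329 = -0.067848
denominator = 1 − 1.760839 = -0.760839
p = -0.067848 / -0.760839 = 0.0892

p = 0.0892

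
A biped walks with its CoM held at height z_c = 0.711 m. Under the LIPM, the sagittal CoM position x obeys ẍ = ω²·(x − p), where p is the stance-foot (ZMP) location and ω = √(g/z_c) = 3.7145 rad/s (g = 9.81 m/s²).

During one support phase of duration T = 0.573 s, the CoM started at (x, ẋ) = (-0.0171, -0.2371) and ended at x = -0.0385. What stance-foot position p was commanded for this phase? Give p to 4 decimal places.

p = -0.0916

ωT = 3.7145·0.573 = 2.128408; cosh(ωT) = 4.260256, sinh(ωT) = 4.141229
x(T) = p + (x₀−p)·cosh(ωT) + (ẋ₀/ω)·sinh(ωT) ⇒ p·(1 − cosh) = x(T) − x₀·cosh − (ẋ₀/ω)·sinh
numerator   = -0.0385 − (-0.0171)·4.260256 − (-0.2371/3.7145)·4.141229 = 0.298689
denominator = 1 − 4.260256 = -3.260256
p = 0.298689 / -3.260256 = -0.0916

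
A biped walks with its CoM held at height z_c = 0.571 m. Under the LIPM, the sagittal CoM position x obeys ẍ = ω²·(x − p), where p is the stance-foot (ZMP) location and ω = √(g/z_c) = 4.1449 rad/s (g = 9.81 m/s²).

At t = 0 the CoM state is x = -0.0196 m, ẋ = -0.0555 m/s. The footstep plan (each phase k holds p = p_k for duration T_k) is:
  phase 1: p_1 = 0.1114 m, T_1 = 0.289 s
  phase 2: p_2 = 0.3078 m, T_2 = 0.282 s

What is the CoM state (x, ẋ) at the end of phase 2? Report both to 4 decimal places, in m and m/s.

phase 1: p=0.1114, T=0.289, ωT=1.197876, cosh=1.807454, sinh=1.505619; start (x,ẋ)=(-0.019600, -0.055500) → end (x,ẋ)=(-0.145537, -0.917838)
phase 2: p=0.3078, T=0.282, ωT=1.168862, cosh=1.764524, sinh=1.453804; start (x,ẋ)=(-0.145537, -0.917838) → end (x,ẋ)=(-0.814050, -4.351294)

x = -0.8141, ẋ = -4.3513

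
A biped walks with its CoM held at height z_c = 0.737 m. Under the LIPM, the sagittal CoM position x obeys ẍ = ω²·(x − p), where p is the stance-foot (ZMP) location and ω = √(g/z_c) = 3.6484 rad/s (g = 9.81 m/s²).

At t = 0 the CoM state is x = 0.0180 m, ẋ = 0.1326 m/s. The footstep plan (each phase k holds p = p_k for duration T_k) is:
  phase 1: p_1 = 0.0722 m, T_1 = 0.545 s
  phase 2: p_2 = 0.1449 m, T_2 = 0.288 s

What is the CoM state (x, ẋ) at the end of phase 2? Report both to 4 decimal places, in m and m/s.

x = -0.1604, ẋ = -1.0053

phase 1: p=0.0722, T=0.545, ωT=1.988378, cosh=3.720297, sinh=3.583380; start (x,ẋ)=(0.018000, 0.132600) → end (x,ẋ)=(0.000797, -0.215278)
phase 2: p=0.1449, T=0.288, ωT=1.050739, cosh=1.604722, sinh=1.255043; start (x,ẋ)=(0.000797, -0.215278) → end (x,ẋ)=(-0.160401, -1.005295)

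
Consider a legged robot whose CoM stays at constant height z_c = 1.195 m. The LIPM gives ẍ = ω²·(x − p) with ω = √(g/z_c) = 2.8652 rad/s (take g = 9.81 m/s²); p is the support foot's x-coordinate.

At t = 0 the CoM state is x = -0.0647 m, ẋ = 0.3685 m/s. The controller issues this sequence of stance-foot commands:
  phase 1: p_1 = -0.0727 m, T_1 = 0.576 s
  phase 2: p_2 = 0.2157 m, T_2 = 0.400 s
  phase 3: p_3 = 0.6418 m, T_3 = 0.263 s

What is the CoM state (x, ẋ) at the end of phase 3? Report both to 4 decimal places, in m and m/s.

phase 1: p=-0.0727, T=0.576, ωT=1.650355, cosh=2.700406, sinh=2.508424; start (x,ẋ)=(-0.064700, 0.368500) → end (x,ẋ)=(0.271517, 1.052597)
phase 2: p=0.2157, T=0.400, ωT=1.146080, cosh=1.731859, sinh=1.413978; start (x,ẋ)=(0.271517, 1.052597) → end (x,ẋ)=(0.831825, 2.049084)
phase 3: p=0.6418, T=0.263, ωT=0.753548, cosh=1.297609, sinh=0.826915; start (x,ẋ)=(0.831825, 2.049084) → end (x,ẋ)=(1.479757, 3.109131)

x = 1.4798, ẋ = 3.1091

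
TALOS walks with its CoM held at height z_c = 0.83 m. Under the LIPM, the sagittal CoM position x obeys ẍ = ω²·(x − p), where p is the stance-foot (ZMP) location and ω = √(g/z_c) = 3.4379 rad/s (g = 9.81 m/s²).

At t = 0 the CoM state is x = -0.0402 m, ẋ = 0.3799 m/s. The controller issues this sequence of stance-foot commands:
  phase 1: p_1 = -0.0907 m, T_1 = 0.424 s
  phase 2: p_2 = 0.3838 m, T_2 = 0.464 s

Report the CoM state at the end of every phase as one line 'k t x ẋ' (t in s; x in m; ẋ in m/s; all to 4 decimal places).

1 0.4240 0.2481 1.2129
2 0.8880 0.8695 2.0104

phase 1: p=-0.0907, T=0.424, ωT=1.457670, cosh=2.264357, sinh=2.031579; start (x,ẋ)=(-0.040200, 0.379900) → end (x,ẋ)=(0.248147, 1.212940)
phase 2: p=0.3838, T=0.464, ωT=1.595186, cosh=2.566057, sinh=2.363186; start (x,ẋ)=(0.248147, 1.212940) → end (x,ẋ)=(0.869471, 2.010372)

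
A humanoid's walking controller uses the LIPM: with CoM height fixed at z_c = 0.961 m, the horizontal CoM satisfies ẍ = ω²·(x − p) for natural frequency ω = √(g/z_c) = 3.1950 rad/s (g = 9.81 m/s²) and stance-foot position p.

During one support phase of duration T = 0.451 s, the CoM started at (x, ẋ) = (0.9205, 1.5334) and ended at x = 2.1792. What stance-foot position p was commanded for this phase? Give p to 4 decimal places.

ωT = 3.1950·0.451 = 1.440945; cosh(ωT) = 2.230695, sinh(ωT) = 1.993991
x(T) = p + (x₀−p)·cosh(ωT) + (ẋ₀/ω)·sinh(ωT) ⇒ p·(1 − cosh) = x(T) − x₀·cosh − (ẋ₀/ω)·sinh
numerator   = 2.1792 − (0.9205)·2.230695 − (1.5334/3.1950)·1.993991 = -0.831146
denominator = 1 − 2.230695 = -1.230695
p = -0.831146 / -1.230695 = 0.6753

p = 0.6753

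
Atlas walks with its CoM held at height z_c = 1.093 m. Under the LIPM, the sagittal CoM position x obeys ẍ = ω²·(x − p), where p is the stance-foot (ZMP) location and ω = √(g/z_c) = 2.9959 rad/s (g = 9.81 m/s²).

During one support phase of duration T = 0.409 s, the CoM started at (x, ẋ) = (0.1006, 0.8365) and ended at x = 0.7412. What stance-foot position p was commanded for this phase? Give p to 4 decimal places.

p = -0.1421

ωT = 2.9959·0.409 = 1.225323; cosh(ωT) = 1.849464, sinh(ωT) = 1.555802
x(T) = p + (x₀−p)·cosh(ωT) + (ẋ₀/ω)·sinh(ωT) ⇒ p·(1 − cosh) = x(T) − x₀·cosh − (ẋ₀/ω)·sinh
numerator   = 0.7412 − (0.1006)·1.849464 − (0.8365/2.9959)·1.555802 = 0.120741
denominator = 1 − 1.849464 = -0.849464
p = 0.120741 / -0.849464 = -0.1421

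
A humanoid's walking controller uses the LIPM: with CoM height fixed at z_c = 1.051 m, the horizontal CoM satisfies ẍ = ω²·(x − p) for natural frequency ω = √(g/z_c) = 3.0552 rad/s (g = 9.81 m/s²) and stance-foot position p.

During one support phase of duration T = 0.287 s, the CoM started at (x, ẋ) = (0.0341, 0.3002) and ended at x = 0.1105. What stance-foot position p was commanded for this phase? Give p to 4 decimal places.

p = 0.0859

ωT = 3.0552·0.287 = 0.876842; cosh(ωT) = 1.409697, sinh(ωT) = 0.993602
x(T) = p + (x₀−p)·cosh(ωT) + (ẋ₀/ω)·sinh(ωT) ⇒ p·(1 − cosh) = x(T) − x₀·cosh − (ẋ₀/ω)·sinh
numerator   = 0.1105 − (0.0341)·1.409697 − (0.3002/3.0552)·0.993602 = -0.035201
denominator = 1 − 1.409697 = -0.409697
p = -0.035201 / -0.409697 = 0.0859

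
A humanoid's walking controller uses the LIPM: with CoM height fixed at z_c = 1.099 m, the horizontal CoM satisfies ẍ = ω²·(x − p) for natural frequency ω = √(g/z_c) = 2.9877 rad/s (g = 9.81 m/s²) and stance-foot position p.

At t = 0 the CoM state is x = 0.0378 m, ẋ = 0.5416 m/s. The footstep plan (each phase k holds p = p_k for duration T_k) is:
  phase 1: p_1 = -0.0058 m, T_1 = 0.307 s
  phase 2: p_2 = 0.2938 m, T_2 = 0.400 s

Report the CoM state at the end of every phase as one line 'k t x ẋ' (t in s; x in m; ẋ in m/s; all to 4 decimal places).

phase 1: p=-0.0058, T=0.307, ωT=0.917224, cosh=1.450980, sinh=1.051354; start (x,ẋ)=(0.037800, 0.541600) → end (x,ẋ)=(0.248049, 0.922804)
phase 2: p=0.2938, T=0.400, ωT=1.195080, cosh=1.803251, sinh=1.500571; start (x,ẋ)=(0.248049, 0.922804) → end (x,ẋ)=(0.674777, 1.458932)

1 0.3070 0.2480 0.9228
2 0.7070 0.6748 1.4589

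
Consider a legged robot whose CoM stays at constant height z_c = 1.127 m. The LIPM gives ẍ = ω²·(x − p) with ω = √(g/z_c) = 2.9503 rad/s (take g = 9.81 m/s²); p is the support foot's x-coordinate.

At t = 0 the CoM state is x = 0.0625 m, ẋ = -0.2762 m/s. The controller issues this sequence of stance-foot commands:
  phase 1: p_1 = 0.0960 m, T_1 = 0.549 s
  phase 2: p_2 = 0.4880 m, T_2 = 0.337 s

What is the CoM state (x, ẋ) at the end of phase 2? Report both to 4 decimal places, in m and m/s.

phase 1: p=0.0960, T=0.549, ωT=1.619715, cosh=2.624802, sinh=2.426847; start (x,ẋ)=(0.062500, -0.276200) → end (x,ẋ)=(-0.219126, -0.964828)
phase 2: p=0.4880, T=0.337, ωT=0.994251, cosh=1.536350, sinh=1.166350; start (x,ẋ)=(-0.219126, -0.964828) → end (x,ẋ)=(-0.979822, -3.915593)

x = -0.9798, ẋ = -3.9156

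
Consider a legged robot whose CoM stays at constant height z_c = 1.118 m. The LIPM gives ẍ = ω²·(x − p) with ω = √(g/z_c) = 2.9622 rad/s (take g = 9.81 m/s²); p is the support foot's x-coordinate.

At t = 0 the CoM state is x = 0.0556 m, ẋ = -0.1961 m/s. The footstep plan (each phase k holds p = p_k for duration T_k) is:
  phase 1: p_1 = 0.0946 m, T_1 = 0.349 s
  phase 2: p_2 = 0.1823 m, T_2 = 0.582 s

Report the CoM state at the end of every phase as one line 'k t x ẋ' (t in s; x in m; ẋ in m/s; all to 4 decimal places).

phase 1: p=0.0946, T=0.349, ωT=1.033808, cosh=1.583701, sinh=1.228051; start (x,ẋ)=(0.055600, -0.196100) → end (x,ẋ)=(-0.048462, -0.452435)
phase 2: p=0.1823, T=0.582, ωT=1.724000, cosh=2.892632, sinh=2.714281; start (x,ẋ)=(-0.048462, -0.452435) → end (x,ẋ)=(-0.899780, -3.164114)

1 0.3490 -0.0485 -0.4524
2 0.9310 -0.8998 -3.1641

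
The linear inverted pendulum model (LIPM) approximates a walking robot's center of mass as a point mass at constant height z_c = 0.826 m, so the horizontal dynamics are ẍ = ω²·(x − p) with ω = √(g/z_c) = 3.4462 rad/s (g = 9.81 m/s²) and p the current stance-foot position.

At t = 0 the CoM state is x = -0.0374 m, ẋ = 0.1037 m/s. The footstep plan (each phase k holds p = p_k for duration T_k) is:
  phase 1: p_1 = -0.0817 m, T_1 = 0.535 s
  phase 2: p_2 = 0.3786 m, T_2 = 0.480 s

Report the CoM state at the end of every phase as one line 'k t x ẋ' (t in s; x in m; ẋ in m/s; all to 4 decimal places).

phase 1: p=-0.0817, T=0.535, ωT=1.843717, cosh=3.239107, sinh=3.080879; start (x,ẋ)=(-0.037400, 0.103700) → end (x,ẋ)=(0.154500, 0.806243)
phase 2: p=0.3786, T=0.480, ωT=1.654176, cosh=2.710010, sinh=2.518760; start (x,ẋ)=(0.154500, 0.806243) → end (x,ẋ)=(0.360553, 0.239700)

1 0.5350 0.1545 0.8062
2 1.0150 0.3606 0.2397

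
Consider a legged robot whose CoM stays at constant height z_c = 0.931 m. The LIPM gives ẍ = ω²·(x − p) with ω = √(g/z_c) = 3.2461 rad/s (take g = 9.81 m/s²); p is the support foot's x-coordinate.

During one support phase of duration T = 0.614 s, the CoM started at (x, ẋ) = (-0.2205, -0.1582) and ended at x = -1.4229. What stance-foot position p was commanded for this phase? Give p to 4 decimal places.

ωT = 3.2461·0.614 = 1.993105; cosh(ωT) = 3.737279, sinh(ωT) = 3.601008
x(T) = p + (x₀−p)·cosh(ωT) + (ẋ₀/ω)·sinh(ωT) ⇒ p·(1 − cosh) = x(T) − x₀·cosh − (ẋ₀/ω)·sinh
numerator   = -1.4229 − (-0.2205)·3.737279 − (-0.1582/3.2461)·3.601008 = -0.423333
denominator = 1 − 3.737279 = -2.737279
p = -0.423333 / -2.737279 = 0.1547

p = 0.1547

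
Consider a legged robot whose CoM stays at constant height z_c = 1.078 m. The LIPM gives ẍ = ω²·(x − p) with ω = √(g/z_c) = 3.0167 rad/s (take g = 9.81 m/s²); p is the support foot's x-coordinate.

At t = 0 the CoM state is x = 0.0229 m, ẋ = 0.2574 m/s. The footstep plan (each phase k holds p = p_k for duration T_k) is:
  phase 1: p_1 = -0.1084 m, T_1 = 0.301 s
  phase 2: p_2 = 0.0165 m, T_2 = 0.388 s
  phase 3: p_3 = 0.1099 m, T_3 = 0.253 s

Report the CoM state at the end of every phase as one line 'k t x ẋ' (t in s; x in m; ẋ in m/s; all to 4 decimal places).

1 0.3010 0.1694 0.7822
2 0.6890 0.6644 2.0540
3 0.9420 1.4055 4.0861

phase 1: p=-0.1084, T=0.301, ωT=0.908027, cosh=1.441372, sinh=1.038053; start (x,ẋ)=(0.022900, 0.257400) → end (x,ẋ)=(0.169424, 0.782174)
phase 2: p=0.0165, T=0.388, ωT=1.170480, cosh=1.766878, sinh=1.456660; start (x,ẋ)=(0.169424, 0.782174) → end (x,ẋ)=(0.664383, 2.054002)
phase 3: p=0.1099, T=0.253, ωT=0.763225, cosh=1.305672, sinh=0.839511; start (x,ẋ)=(0.664383, 2.054002) → end (x,ẋ)=(1.405477, 4.086112)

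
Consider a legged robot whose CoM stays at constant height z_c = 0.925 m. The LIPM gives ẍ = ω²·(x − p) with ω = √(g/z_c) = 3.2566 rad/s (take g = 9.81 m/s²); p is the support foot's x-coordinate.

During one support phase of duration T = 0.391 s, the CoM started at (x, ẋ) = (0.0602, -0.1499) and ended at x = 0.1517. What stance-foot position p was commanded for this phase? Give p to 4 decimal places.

p = -0.1204

ωT = 3.2566·0.391 = 1.273331; cosh(ωT) = 1.926315, sinh(ωT) = 1.646417
x(T) = p + (x₀−p)·cosh(ωT) + (ẋ₀/ω)·sinh(ωT) ⇒ p·(1 − cosh) = x(T) − x₀·cosh − (ẋ₀/ω)·sinh
numerator   = 0.1517 − (0.0602)·1.926315 − (-0.1499/3.2566)·1.646417 = 0.111520
denominator = 1 − 1.926315 = -0.926315
p = 0.111520 / -0.926315 = -0.1204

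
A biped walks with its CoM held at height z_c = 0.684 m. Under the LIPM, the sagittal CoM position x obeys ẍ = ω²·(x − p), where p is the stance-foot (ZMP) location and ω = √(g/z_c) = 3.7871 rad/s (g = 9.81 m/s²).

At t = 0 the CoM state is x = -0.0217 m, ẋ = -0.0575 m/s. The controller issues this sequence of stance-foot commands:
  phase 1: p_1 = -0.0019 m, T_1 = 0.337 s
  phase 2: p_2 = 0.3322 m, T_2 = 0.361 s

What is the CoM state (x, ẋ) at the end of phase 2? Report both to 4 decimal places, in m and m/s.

x = -0.6120, ẋ = -3.2521

phase 1: p=-0.0019, T=0.337, ωT=1.276253, cosh=1.931134, sinh=1.652053; start (x,ẋ)=(-0.021700, -0.057500) → end (x,ẋ)=(-0.065220, -0.234919)
phase 2: p=0.3322, T=0.361, ωT=1.367143, cosh=2.089479, sinh=1.834645; start (x,ẋ)=(-0.065220, -0.234919) → end (x,ẋ)=(-0.612006, -3.252124)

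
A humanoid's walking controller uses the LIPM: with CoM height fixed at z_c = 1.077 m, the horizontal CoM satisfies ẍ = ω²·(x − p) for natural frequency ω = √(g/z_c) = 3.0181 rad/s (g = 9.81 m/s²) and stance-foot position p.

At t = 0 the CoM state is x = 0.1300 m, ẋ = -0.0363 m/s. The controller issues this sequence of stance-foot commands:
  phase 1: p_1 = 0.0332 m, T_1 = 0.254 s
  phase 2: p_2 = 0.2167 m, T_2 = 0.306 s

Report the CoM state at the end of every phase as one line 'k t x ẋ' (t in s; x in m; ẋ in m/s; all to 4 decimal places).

1 0.2540 0.1497 0.1991
2 0.5600 0.1890 0.0757

phase 1: p=0.0332, T=0.254, ωT=0.766597, cosh=1.308511, sinh=0.843919; start (x,ẋ)=(0.130000, -0.036300) → end (x,ẋ)=(0.149714, 0.199054)
phase 2: p=0.2167, T=0.306, ωT=0.923539, cosh=1.457648, sinh=1.060537; start (x,ẋ)=(0.149714, 0.199054) → end (x,ẋ)=(0.189003, 0.075740)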